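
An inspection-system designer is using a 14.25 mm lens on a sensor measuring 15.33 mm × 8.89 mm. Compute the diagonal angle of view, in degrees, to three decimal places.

Sensor diagonal = √(15.33² + 8.89²) = √314.0410 ≈ 17.7212 mm.
Angle of view α = 2·arctan(d/2f) with d = 17.7212 mm and f = 14.25 mm.
d/2f = 0.62180; arctan(0.62180) ≈ 31.8732°, so α ≈ 63.7464°.

63.746°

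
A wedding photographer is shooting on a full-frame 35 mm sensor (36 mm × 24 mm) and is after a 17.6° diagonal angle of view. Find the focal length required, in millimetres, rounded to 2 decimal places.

Sensor diagonal = √(36² + 24²) = √1872.0000 ≈ 43.2666 mm.
From α = 2·arctan(d/2f) we get f = d / (2·tan(α/2)).
With d = 43.2666 mm and α/2 = 8.8°, tan(α/2) ≈ 0.15481, so f ≈ 43.2666 / 0.30962 ≈ 139.7427 mm.

139.74 mm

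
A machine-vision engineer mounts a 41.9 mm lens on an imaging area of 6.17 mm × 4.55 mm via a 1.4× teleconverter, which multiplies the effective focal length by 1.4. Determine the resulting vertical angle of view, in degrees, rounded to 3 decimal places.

Effective focal length f = 41.9 × 1.4 = 58.66 mm.
α = 2·arctan(4.55 / (2 × 58.66)) = 2·arctan(0.03878) ≈ 4.4420°.

4.442°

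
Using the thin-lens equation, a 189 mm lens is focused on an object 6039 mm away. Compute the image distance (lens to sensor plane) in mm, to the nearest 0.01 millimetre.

1/dᵢ = 1/f − 1/dₒ = 1/189 − 1/6039 = 0.0051254 mm⁻¹.
dᵢ = 1/0.0051254 ≈ 195.1062 mm.

195.11 mm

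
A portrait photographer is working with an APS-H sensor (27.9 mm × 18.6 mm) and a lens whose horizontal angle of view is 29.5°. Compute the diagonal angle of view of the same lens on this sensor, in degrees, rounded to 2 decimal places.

From the horizontal AOV: f = 27.9 / (2·tan(14.75°)) = 27.9 / 0.52656 ≈ 52.9858 mm.
Sensor diagonal = √(27.9² + 18.6²) = √1124.3700 ≈ 33.5316 mm.
Diagonal AOV = 2·arctan(33.5316 / (2 × 52.9858)) = 2·arctan(0.31642) ≈ 35.1169°.

35.12°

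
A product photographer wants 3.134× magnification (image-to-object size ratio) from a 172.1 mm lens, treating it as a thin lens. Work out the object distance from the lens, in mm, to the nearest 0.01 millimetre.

With m = dᵢ/dₒ and 1/f = 1/dₒ + 1/dᵢ, substituting dᵢ = m·dₒ gives 1/f = (1 + 1/m)/dₒ, hence dₒ = f·(1 + 1/m).
dₒ = 172.1 × (1 + 1/3.134) = 172.1 × 1.31908 ≈ 227.014 mm.

227.01 mm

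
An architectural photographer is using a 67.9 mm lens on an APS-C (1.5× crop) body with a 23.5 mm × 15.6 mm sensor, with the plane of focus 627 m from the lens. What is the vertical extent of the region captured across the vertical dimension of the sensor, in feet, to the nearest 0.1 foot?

dₒ: 627 m = 627000 mm.
Similar triangles through the lens centre give W/dₒ = h/dᵢ; with 1/f = 1/dₒ + 1/dᵢ this gives W = h·(dₒ − f)/f.
W = 15.6 mm × (627000 − 67.9) / 67.9 = 15.6 × 9233.1679 ≈ 144037.419 mm = 144037.419/304.8 ft = 472.564 ft.

472.6 ft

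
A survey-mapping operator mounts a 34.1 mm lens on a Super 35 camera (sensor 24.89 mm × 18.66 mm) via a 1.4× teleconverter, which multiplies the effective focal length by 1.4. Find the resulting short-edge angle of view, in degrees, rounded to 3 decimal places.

22.116°

Effective focal length f = 34.1 × 1.4 = 47.74 mm.
α = 2·arctan(18.66 / (2 × 47.74)) = 2·arctan(0.19543) ≈ 22.1163°.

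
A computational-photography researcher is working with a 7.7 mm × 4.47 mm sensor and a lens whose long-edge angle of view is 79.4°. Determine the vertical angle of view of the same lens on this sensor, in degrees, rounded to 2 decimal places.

From the long-edge AOV: f = 7.7 / (2·tan(39.7°)) = 7.7 / 1.66043 ≈ 4.6373 mm.
Vertical AOV = 2·arctan(4.47 / (2 × 4.6373)) = 2·arctan(0.48196) ≈ 51.4641°.

51.46°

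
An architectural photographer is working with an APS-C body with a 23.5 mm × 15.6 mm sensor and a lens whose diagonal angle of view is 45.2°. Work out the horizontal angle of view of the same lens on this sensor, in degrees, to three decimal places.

38.253°

Sensor diagonal = √(23.5² + 15.6²) = √795.6100 ≈ 28.2066 mm.
From the diagonal AOV: f = 28.2066 / (2·tan(22.6°)) = 28.2066 / 0.83252 ≈ 33.8810 mm.
Horizontal AOV = 2·arctan(23.5 / (2 × 33.8810)) = 2·arctan(0.34680) ≈ 38.2533°.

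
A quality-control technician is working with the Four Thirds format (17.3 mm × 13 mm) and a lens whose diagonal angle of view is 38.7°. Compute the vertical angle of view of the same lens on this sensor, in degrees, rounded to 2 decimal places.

Sensor diagonal = √(17.3² + 13²) = √468.2900 ≈ 21.6400 mm.
From the diagonal AOV: f = 21.6400 / (2·tan(19.35°)) = 21.6400 / 0.70235 ≈ 30.8109 mm.
Vertical AOV = 2·arctan(13 / (2 × 30.8109)) = 2·arctan(0.21096) ≈ 23.8254°.

23.83°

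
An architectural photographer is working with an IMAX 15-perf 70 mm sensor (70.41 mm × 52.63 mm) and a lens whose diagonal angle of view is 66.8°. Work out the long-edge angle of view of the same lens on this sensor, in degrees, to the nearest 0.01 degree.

55.68°

Sensor diagonal = √(70.41² + 52.63²) = √7727.4850 ≈ 87.9061 mm.
From the diagonal AOV: f = 87.9061 / (2·tan(33.4°)) = 87.9061 / 1.31876 ≈ 66.6583 mm.
Long-edge AOV = 2·arctan(70.41 / (2 × 66.6583)) = 2·arctan(0.52814) ≈ 55.6808°.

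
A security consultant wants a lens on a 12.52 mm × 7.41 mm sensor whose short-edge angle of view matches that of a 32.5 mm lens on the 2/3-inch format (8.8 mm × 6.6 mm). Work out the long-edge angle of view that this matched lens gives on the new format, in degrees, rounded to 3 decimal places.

19.470°

Equal short-edge AOV ⇒ f₂ = f₁ · 7.41/6.6 = 32.5 × 1.12273 ≈ 36.4886 mm.
Long-edge AOV on the new format = 2·arctan(12.52 / (2 × 36.4886)) = 2·arctan(0.17156) ≈ 19.4698°.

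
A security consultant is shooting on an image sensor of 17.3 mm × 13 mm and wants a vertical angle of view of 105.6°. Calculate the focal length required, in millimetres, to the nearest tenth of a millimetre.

4.9 mm

From α = 2·arctan(h/2f) we get f = h / (2·tan(α/2)).
With h = 13 mm and α/2 = 52.8°, tan(α/2) ≈ 1.31745, so f ≈ 13 / 2.63490 ≈ 4.9338 mm.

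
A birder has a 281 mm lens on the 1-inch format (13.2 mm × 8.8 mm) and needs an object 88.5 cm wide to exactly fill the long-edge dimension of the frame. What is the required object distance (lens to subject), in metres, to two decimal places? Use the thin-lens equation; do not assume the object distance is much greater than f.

19.12 m

W: 88.5 cm = 885 mm.
Magnification m = w/W = dᵢ/dₒ; combined with 1/f = 1/dₒ + 1/dᵢ this gives dₒ = f·(1 + W/w).
dₒ = 281 mm × (1 + 885/13.2) = 281 × 68.0455 ≈ 19120.773 mm = 19.1208 m.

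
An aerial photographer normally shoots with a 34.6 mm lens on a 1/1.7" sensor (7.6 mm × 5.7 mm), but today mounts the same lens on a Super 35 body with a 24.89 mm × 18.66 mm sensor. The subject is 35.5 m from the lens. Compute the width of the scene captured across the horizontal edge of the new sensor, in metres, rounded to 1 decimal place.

The focal length stays 34.6 mm; the relevant sensor dimension is now w = 24.89 mm. Object distance dₒ = 35.5 m = 35500 mm.
Thin-lens field width W = w·(dₒ − f)/f = 24.89 × (35500 − 34.6)/34.6 ≈ 25512.538 mm = 25.5125 m.

25.5 m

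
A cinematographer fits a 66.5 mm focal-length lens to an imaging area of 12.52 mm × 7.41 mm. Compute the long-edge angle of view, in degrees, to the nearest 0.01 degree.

Angle of view α = 2·arctan(w/2f) with w = 12.52 mm and f = 66.5 mm.
w/2f = 0.09414; arctan(0.09414) ≈ 5.3777°, so α ≈ 10.7554°.

10.76°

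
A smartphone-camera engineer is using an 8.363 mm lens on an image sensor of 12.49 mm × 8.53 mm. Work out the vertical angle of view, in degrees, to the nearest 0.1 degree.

54.0°

Angle of view α = 2·arctan(h/2f) with h = 8.53 mm and f = 8.363 mm.
h/2f = 0.50998; arctan(0.50998) ≈ 27.0209°, so α ≈ 54.0417°.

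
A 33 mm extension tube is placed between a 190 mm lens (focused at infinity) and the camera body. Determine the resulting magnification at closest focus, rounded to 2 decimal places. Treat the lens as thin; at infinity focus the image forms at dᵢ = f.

The tube moves the image plane from f to f + e, so dᵢ = 190 + 33 = 223 mm. Focus is achieved when 1/f = 1/dₒ + 1/dᵢ, giving dₒ = 1/(1/f − 1/(f+e)).
Magnification m = dᵢ/dₒ = (f+e)·(1/f − 1/(f+e)) = e/f = 33/190 ≈ 0.1737.

0.17×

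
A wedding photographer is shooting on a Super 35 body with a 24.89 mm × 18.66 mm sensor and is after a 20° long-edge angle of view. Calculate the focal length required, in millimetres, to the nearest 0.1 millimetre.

From α = 2·arctan(w/2f) we get f = w / (2·tan(α/2)).
With w = 24.89 mm and α/2 = 10°, tan(α/2) ≈ 0.17633, so f ≈ 24.89 / 0.35265 ≈ 70.5791 mm.

70.6 mm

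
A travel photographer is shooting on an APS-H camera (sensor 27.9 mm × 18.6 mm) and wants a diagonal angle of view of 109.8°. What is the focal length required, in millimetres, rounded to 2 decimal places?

Sensor diagonal = √(27.9² + 18.6²) = √1124.3700 ≈ 33.5316 mm.
From α = 2·arctan(d/2f) we get f = d / (2·tan(α/2)).
With d = 33.5316 mm and α/2 = 54.9°, tan(α/2) ≈ 1.42286, so f ≈ 33.5316 / 2.84571 ≈ 11.7832 mm.

11.78 mm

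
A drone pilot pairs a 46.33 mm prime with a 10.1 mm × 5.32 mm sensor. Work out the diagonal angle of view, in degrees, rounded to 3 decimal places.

14.047°

Sensor diagonal = √(10.1² + 5.32²) = √130.3124 ≈ 11.4154 mm.
Angle of view α = 2·arctan(d/2f) with d = 11.4154 mm and f = 46.33 mm.
d/2f = 0.12320; arctan(0.12320) ≈ 7.0233°, so α ≈ 14.0466°.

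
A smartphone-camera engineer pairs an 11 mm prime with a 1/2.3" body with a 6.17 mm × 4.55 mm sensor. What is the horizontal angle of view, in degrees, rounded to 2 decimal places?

31.33°

Angle of view α = 2·arctan(w/2f) with w = 6.17 mm and f = 11 mm.
w/2f = 0.28045; arctan(0.28045) ≈ 15.6664°, so α ≈ 31.3328°.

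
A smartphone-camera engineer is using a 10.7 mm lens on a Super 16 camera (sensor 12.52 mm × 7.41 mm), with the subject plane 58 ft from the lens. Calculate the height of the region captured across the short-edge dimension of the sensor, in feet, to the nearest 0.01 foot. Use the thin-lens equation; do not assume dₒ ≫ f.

dₒ: 58 ft × 304.8 mm/ft = 17678.40 mm.
Similar triangles through the lens centre give W/dₒ = h/dᵢ; with 1/f = 1/dₒ + 1/dᵢ this gives W = h·(dₒ − f)/f.
W = 7.41 mm × (17678.4 − 10.7) / 10.7 = 7.41 × 1651.1869 ≈ 12235.295 mm = 12235.295/304.8 ft = 40.142 ft.

40.14 ft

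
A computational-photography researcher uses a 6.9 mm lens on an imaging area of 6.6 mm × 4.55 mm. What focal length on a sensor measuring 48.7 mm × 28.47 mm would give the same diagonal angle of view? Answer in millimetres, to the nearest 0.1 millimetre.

48.6 mm

Sensor diagonal = √(6.6² + 4.55²) = √64.2625 ≈ 8.0164 mm.
Sensor diagonal = √(48.7² + 28.47²) = √3182.2309 ≈ 56.4113 mm.
Equal angle of view means equal diagonal/f ratio, so f₂ = f₁ · (diagonal₂/diagonal₁) = 6.9 × 56.4113/8.0164.
f₂ = 6.9 × 7.03699 ≈ 48.555 mm.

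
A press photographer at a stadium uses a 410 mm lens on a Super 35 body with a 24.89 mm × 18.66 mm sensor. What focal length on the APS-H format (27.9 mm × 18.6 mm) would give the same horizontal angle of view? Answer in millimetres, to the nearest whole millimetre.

460 mm

Equal angle of view means equal width/f ratio, so f₂ = f₁ · (width₂/width₁) = 410 × 27.9/24.89.
f₂ = 410 × 1.12093 ≈ 459.582 mm.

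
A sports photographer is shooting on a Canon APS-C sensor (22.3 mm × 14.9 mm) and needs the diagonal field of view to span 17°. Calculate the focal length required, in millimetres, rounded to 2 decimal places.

89.73 mm

Sensor diagonal = √(22.3² + 14.9²) = √719.3000 ≈ 26.8198 mm.
From α = 2·arctan(d/2f) we get f = d / (2·tan(α/2)).
With d = 26.8198 mm and α/2 = 8.5°, tan(α/2) ≈ 0.14945, so f ≈ 26.8198 / 0.29890 ≈ 89.7276 mm.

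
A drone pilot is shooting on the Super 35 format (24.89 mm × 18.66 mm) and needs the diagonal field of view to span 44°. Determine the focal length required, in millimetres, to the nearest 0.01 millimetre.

38.50 mm

Sensor diagonal = √(24.89² + 18.66²) = √967.7077 ≈ 31.1080 mm.
From α = 2·arctan(d/2f) we get f = d / (2·tan(α/2)).
With d = 31.1080 mm and α/2 = 22°, tan(α/2) ≈ 0.40403, so f ≈ 31.1080 / 0.80805 ≈ 38.4975 mm.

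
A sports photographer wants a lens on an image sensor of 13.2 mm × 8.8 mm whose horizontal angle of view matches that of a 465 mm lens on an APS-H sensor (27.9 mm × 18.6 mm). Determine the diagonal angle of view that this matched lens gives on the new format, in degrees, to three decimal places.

4.130°

Equal horizontal AOV ⇒ f₂ = f₁ · 13.2/27.9 = 465 × 0.47312 ≈ 220.0000 mm.
Sensor diagonal = √(13.2² + 8.8²) = √251.6800 ≈ 15.8644 mm.
Diagonal AOV on the new format = 2·arctan(15.8644 / (2 × 220.0000)) = 2·arctan(0.03606) ≈ 4.1299°.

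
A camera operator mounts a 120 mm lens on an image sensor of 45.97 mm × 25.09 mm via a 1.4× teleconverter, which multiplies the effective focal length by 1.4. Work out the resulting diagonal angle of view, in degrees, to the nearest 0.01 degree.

Effective focal length f = 120 × 1.4 = 168 mm.
Sensor diagonal = √(45.97² + 25.09²) = √2742.7490 ≈ 52.3713 mm.
α = 2·arctan(52.371 / (2 × 168)) = 2·arctan(0.15587) ≈ 17.7185°.

17.72°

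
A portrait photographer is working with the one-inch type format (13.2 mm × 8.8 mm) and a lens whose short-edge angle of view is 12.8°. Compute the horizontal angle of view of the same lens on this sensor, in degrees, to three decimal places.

19.101°

From the short-edge AOV: f = 8.8 / (2·tan(6.4°)) = 8.8 / 0.22434 ≈ 39.2269 mm.
Horizontal AOV = 2·arctan(13.2 / (2 × 39.2269)) = 2·arctan(0.16825) ≈ 19.1014°.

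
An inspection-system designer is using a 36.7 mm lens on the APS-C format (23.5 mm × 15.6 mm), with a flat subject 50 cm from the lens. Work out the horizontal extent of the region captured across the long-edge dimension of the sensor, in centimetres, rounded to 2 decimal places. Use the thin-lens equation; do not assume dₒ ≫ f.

dₒ: 50 cm = 500 mm.
Similar triangles through the lens centre give W/dₒ = w/dᵢ; with 1/f = 1/dₒ + 1/dᵢ this gives W = w·(dₒ − f)/f.
W = 23.5 mm × (500 − 36.7) / 36.7 = 23.5 × 12.6240 ≈ 296.663 mm = 29.6663 cm.

29.67 cm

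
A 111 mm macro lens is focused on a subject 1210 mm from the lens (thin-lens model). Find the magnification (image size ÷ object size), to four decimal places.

0.1010×

Thin lens: 1/f = 1/dₒ + 1/dᵢ → 1/dᵢ = 1/111 − 1/1210 = 0.0081826 mm⁻¹, so dᵢ ≈ 122.2111 mm.
Magnification m = dᵢ/dₒ = 122.2111/1210 ≈ 0.10100.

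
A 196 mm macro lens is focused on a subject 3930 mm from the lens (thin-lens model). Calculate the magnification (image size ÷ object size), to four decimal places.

0.0525×

Thin lens: 1/f = 1/dₒ + 1/dᵢ → 1/dᵢ = 1/196 − 1/3930 = 0.0048476 mm⁻¹, so dᵢ ≈ 206.2882 mm.
Magnification m = dᵢ/dₒ = 206.2882/3930 ≈ 0.05249.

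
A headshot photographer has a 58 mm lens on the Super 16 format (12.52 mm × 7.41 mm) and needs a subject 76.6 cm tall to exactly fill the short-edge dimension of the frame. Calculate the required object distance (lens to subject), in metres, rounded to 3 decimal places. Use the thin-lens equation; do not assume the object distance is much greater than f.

W: 76.6 cm = 766 mm.
Magnification m = h/W = dᵢ/dₒ; combined with 1/f = 1/dₒ + 1/dᵢ this gives dₒ = f·(1 + W/h).
dₒ = 58 mm × (1 + 766/7.41) = 58 × 104.3738 ≈ 6053.682 mm = 6.05368 m.

6.054 m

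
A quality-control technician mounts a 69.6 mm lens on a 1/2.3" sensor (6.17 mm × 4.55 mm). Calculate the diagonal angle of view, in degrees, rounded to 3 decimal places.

6.305°

Sensor diagonal = √(6.17² + 4.55²) = √58.7714 ≈ 7.6663 mm.
Angle of view α = 2·arctan(d/2f) with d = 7.6663 mm and f = 69.6 mm.
d/2f = 0.05507; arctan(0.05507) ≈ 3.1523°, so α ≈ 6.3046°.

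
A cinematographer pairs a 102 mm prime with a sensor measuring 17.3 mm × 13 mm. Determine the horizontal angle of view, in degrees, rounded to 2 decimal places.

Angle of view α = 2·arctan(w/2f) with w = 17.3 mm and f = 102 mm.
w/2f = 0.08480; arctan(0.08480) ≈ 4.8473°, so α ≈ 9.6946°.

9.69°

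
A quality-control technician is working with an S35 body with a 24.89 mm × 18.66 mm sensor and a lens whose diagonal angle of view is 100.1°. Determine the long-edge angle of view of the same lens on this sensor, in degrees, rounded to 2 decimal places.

Sensor diagonal = √(24.89² + 18.66²) = √967.7077 ≈ 31.1080 mm.
From the diagonal AOV: f = 31.1080 / (2·tan(50.05°)) = 31.1080 / 2.38774 ≈ 13.0282 mm.
Long-edge AOV = 2·arctan(24.89 / (2 × 13.0282)) = 2·arctan(0.95523) ≈ 87.3767°.

87.38°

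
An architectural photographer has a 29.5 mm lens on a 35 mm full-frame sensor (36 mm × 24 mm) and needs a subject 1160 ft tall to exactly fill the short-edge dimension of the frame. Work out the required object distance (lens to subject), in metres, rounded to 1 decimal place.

434.6 m

W: 1160 ft × 304.8 mm/ft = 353567.99 mm.
Magnification m = h/W = dᵢ/dₒ; combined with 1/f = 1/dₒ + 1/dᵢ this gives dₒ = f·(1 + W/h).
dₒ = 29.5 mm × (1 + 353568/24) = 29.5 × 14732.9995 ≈ 434623.486 mm = 434.623 m.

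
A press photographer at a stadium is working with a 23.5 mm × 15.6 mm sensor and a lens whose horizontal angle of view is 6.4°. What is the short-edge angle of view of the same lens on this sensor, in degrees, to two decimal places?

From the horizontal AOV: f = 23.5 / (2·tan(3.2°)) = 23.5 / 0.11182 ≈ 210.1641 mm.
Short-edge AOV = 2·arctan(15.6 / (2 × 210.1641)) = 2·arctan(0.03711) ≈ 4.2510°.

4.25°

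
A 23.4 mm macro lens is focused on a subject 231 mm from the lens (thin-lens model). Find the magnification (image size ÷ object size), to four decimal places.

0.1127×

Thin lens: 1/f = 1/dₒ + 1/dᵢ → 1/dᵢ = 1/23.4 − 1/231 = 0.0384060 mm⁻¹, so dᵢ ≈ 26.0376 mm.
Magnification m = dᵢ/dₒ = 26.0376/231 ≈ 0.11272.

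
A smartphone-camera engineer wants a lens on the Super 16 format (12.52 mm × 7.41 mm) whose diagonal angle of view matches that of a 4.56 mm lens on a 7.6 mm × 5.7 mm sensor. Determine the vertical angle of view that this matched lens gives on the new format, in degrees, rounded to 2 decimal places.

55.90°

Sensor diagonal = √(7.6² + 5.7²) = √90.2500 ≈ 9.5000 mm.
Sensor diagonal = √(12.52² + 7.41²) = √211.6585 ≈ 14.5485 mm.
Equal diagonal AOV ⇒ f₂ = f₁ · 14.5485/9.5000 = 4.56 × 1.53142 ≈ 6.9833 mm.
Vertical AOV on the new format = 2·arctan(7.41 / (2 × 6.9833)) = 2·arctan(0.53055) ≈ 55.8967°.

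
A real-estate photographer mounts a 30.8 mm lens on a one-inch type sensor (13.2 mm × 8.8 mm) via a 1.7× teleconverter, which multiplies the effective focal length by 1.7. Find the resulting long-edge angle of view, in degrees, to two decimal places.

14.37°

Effective focal length f = 30.8 × 1.7 = 52.36 mm.
α = 2·arctan(13.2 / (2 × 52.36)) = 2·arctan(0.12605) ≈ 14.3685°.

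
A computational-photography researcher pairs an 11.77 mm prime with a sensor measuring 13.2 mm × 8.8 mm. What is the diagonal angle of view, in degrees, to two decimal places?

Sensor diagonal = √(13.2² + 8.8²) = √251.6800 ≈ 15.8644 mm.
Angle of view α = 2·arctan(d/2f) with d = 15.8644 mm and f = 11.77 mm.
d/2f = 0.67393; arctan(0.67393) ≈ 33.9774°, so α ≈ 67.9548°.

67.95°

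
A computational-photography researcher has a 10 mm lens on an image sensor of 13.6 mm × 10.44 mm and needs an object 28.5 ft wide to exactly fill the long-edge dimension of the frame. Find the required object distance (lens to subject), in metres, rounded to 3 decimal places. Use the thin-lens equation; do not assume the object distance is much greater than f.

6.397 m

W: 28.5 ft × 304.8 mm/ft = 8686.80 mm.
Magnification m = w/W = dᵢ/dₒ; combined with 1/f = 1/dₒ + 1/dᵢ this gives dₒ = f·(1 + W/w).
dₒ = 10 mm × (1 + 8686.8/13.6) = 10 × 639.7353 ≈ 6397.353 mm = 6.39735 m.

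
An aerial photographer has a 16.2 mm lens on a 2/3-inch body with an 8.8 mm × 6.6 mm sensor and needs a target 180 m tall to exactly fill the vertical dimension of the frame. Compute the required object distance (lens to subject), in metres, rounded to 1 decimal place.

W: 180 m = 180000 mm.
Magnification m = h/W = dᵢ/dₒ; combined with 1/f = 1/dₒ + 1/dᵢ this gives dₒ = f·(1 + W/h).
dₒ = 16.2 mm × (1 + 180000/6.6) = 16.2 × 27273.7273 ≈ 441834.382 mm = 441.834 m.

441.8 m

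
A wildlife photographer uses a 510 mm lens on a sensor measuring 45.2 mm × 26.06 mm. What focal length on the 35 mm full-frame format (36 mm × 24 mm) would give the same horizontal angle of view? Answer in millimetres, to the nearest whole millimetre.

Equal angle of view means equal width/f ratio, so f₂ = f₁ · (width₂/width₁) = 510 × 36/45.2.
f₂ = 510 × 0.79646 ≈ 406.195 mm.

406 mm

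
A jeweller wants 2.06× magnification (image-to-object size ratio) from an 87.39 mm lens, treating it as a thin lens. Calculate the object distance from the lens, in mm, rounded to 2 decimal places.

129.81 mm

With m = dᵢ/dₒ and 1/f = 1/dₒ + 1/dᵢ, substituting dᵢ = m·dₒ gives 1/f = (1 + 1/m)/dₒ, hence dₒ = f·(1 + 1/m).
dₒ = 87.39 × (1 + 1/2.06) = 87.39 × 1.48544 ≈ 129.812 mm.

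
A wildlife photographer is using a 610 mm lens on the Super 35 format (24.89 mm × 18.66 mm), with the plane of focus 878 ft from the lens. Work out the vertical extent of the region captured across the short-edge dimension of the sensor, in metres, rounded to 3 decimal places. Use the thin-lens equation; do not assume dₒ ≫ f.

8.168 m

dₒ: 878 ft × 304.8 mm/ft = 267614.39 mm.
Similar triangles through the lens centre give W/dₒ = h/dᵢ; with 1/f = 1/dₒ + 1/dᵢ this gives W = h·(dₒ − f)/f.
W = 18.66 mm × (267614 − 610) / 610 = 18.66 × 437.7121 ≈ 8167.708 mm = 8.16771 m.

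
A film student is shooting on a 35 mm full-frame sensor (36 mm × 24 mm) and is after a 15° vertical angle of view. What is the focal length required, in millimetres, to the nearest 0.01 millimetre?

From α = 2·arctan(h/2f) we get f = h / (2·tan(α/2)).
With h = 24 mm and α/2 = 7.5°, tan(α/2) ≈ 0.13165, so f ≈ 24 / 0.26330 ≈ 91.1490 mm.

91.15 mm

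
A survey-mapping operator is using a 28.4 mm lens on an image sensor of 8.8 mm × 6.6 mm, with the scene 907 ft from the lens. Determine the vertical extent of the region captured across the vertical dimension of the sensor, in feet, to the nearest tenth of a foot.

210.8 ft

dₒ: 907 ft × 304.8 mm/ft = 276453.59 mm.
Similar triangles through the lens centre give W/dₒ = h/dᵢ; with 1/f = 1/dₒ + 1/dᵢ this gives W = h·(dₒ − f)/f.
W = 6.6 mm × (276454 − 28.4) / 28.4 = 6.6 × 9733.2814 ≈ 64239.657 mm = 64239.657/304.8 ft = 210.76 ft.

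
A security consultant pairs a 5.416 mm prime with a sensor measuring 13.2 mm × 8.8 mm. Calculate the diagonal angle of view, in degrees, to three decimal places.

Sensor diagonal = √(13.2² + 8.8²) = √251.6800 ≈ 15.8644 mm.
Angle of view α = 2·arctan(d/2f) with d = 15.8644 mm and f = 5.416 mm.
d/2f = 1.46459; arctan(1.46459) ≈ 55.6753°, so α ≈ 111.3506°.

111.351°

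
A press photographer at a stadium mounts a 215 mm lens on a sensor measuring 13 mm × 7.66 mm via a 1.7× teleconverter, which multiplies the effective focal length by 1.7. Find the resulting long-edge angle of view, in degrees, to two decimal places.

2.04°

Effective focal length f = 215 × 1.7 = 365.5 mm.
α = 2·arctan(13 / (2 × 365.5)) = 2·arctan(0.01778) ≈ 2.0377°.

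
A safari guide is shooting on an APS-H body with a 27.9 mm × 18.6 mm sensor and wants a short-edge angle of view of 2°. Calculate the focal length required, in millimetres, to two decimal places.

From α = 2·arctan(h/2f) we get f = h / (2·tan(α/2)).
With h = 18.6 mm and α/2 = 1°, tan(α/2) ≈ 0.01746, so f ≈ 18.6 / 0.03491 ≈ 532.7966 mm.

532.80 mm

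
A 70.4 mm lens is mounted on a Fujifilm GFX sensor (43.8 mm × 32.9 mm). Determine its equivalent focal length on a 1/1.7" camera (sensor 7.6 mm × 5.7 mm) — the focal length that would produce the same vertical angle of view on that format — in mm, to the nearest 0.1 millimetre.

12.2 mm

Equal angle of view means equal height/f ratio, so f₂ = f₁ · (height₂/height₁) = 70.4 × 5.7/32.9.
f₂ = 70.4 × 0.17325 ≈ 12.197 mm.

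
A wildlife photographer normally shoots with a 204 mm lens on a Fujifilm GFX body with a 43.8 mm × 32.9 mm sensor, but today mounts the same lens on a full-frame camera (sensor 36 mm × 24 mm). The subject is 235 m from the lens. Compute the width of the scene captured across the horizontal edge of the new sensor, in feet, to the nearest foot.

136 ft

The focal length stays 204 mm; the relevant sensor dimension is now w = 36 mm. Object distance dₒ = 235 m = 235000 mm.
Thin-lens field width W = w·(dₒ − f)/f = 36 × (235000 − 204)/204 ≈ 41434.588 mm = 41434.588/304.8 ft = 135.94 ft.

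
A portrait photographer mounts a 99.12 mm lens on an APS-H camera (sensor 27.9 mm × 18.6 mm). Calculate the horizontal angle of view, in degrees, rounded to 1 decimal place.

Angle of view α = 2·arctan(w/2f) with w = 27.9 mm and f = 99.12 mm.
w/2f = 0.14074; arctan(0.14074) ≈ 8.0111°, so α ≈ 16.0222°.

16.0°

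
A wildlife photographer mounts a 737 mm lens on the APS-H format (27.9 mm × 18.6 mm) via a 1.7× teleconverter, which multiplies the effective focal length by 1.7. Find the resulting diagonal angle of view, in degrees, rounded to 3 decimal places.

Effective focal length f = 737 × 1.7 = 1252.9 mm.
Sensor diagonal = √(27.9² + 18.6²) = √1124.3700 ≈ 33.5316 mm.
α = 2·arctan(33.532 / (2 × 1252.9)) = 2·arctan(0.01338) ≈ 1.5333°.

1.533°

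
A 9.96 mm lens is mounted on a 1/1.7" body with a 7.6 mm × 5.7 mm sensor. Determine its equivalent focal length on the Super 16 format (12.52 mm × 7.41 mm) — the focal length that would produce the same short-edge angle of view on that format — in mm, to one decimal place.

Equal angle of view means equal height/f ratio, so f₂ = f₁ · (height₂/height₁) = 9.96 × 7.41/5.7.
f₂ = 9.96 × 1.30000 ≈ 12.948 mm.

12.9 mm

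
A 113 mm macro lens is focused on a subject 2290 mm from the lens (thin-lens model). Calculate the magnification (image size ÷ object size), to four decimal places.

Thin lens: 1/f = 1/dₒ + 1/dᵢ → 1/dᵢ = 1/113 − 1/2290 = 0.0084129 mm⁻¹, so dᵢ ≈ 118.8654 mm.
Magnification m = dᵢ/dₒ = 118.8654/2290 ≈ 0.05191.

0.0519×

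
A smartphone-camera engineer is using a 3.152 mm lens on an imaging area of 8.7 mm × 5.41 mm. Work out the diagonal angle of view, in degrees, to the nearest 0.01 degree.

Sensor diagonal = √(8.7² + 5.41²) = √104.9581 ≈ 10.2449 mm.
Angle of view α = 2·arctan(d/2f) with d = 10.2449 mm and f = 3.152 mm.
d/2f = 1.62514; arctan(1.62514) ≈ 58.3948°, so α ≈ 116.7895°.

116.79°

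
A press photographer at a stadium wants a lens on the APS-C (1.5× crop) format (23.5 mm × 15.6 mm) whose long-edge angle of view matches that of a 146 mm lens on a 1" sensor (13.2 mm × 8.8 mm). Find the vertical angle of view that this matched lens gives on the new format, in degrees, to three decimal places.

3.438°

Equal long-edge AOV ⇒ f₂ = f₁ · 23.5/13.2 = 146 × 1.78030 ≈ 259.9242 mm.
Vertical AOV on the new format = 2·arctan(15.6 / (2 × 259.9242)) = 2·arctan(0.03001) ≈ 3.4377°.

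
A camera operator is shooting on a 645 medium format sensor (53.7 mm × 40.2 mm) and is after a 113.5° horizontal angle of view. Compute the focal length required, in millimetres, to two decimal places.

17.60 mm

From α = 2·arctan(w/2f) we get f = w / (2·tan(α/2)).
With w = 53.7 mm and α/2 = 56.75°, tan(α/2) ≈ 1.52525, so f ≈ 53.7 / 3.05051 ≈ 17.6036 mm.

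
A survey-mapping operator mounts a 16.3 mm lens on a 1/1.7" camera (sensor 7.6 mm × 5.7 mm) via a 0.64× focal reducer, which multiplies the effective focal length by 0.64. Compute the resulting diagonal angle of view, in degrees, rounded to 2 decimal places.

48.96°

Effective focal length f = 16.3 × 0.64 = 10.432 mm.
Sensor diagonal = √(7.6² + 5.7²) = √90.2500 ≈ 9.5000 mm.
α = 2·arctan(9.500 / (2 × 10.432)) = 2·arctan(0.45533) ≈ 48.9624°.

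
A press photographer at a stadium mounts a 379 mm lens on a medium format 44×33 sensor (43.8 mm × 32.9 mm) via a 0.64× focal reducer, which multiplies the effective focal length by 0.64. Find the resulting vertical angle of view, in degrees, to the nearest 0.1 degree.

Effective focal length f = 379 × 0.64 = 242.56 mm.
α = 2·arctan(32.9 / (2 × 242.56)) = 2·arctan(0.06782) ≈ 7.7595°.

7.8°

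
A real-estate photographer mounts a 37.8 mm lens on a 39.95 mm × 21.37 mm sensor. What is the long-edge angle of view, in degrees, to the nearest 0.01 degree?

55.71°

Angle of view α = 2·arctan(w/2f) with w = 39.95 mm and f = 37.8 mm.
w/2f = 0.52844; arctan(0.52844) ≈ 27.8537°, so α ≈ 55.7075°.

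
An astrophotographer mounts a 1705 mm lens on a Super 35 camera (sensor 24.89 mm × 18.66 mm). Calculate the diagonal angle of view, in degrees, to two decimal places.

1.05°

Sensor diagonal = √(24.89² + 18.66²) = √967.7077 ≈ 31.1080 mm.
Angle of view α = 2·arctan(d/2f) with d = 31.1080 mm and f = 1705 mm.
d/2f = 0.00912; arctan(0.00912) ≈ 0.5227°, so α ≈ 1.0453°.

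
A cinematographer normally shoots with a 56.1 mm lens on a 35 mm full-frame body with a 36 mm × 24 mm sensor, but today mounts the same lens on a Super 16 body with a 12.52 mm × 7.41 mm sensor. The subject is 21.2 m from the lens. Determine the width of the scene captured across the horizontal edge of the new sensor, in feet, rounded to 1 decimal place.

15.5 ft

The focal length stays 56.1 mm; the relevant sensor dimension is now w = 12.52 mm. Object distance dₒ = 21.2 m = 21200 mm.
Thin-lens field width W = w·(dₒ − f)/f = 12.52 × (21200 − 56.1)/56.1 ≈ 4718.746 mm = 4718.746/304.8 ft = 15.4814 ft.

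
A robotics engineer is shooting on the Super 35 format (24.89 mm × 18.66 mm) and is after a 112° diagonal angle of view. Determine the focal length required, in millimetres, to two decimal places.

Sensor diagonal = √(24.89² + 18.66²) = √967.7077 ≈ 31.1080 mm.
From α = 2·arctan(d/2f) we get f = d / (2·tan(α/2)).
With d = 31.1080 mm and α/2 = 56°, tan(α/2) ≈ 1.48256, so f ≈ 31.1080 / 2.96512 ≈ 10.4913 mm.

10.49 mm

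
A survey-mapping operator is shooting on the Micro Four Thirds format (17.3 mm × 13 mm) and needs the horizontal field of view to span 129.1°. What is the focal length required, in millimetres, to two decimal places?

4.12 mm

From α = 2·arctan(w/2f) we get f = w / (2·tan(α/2)).
With w = 17.3 mm and α/2 = 64.55°, tan(α/2) ≈ 2.10126, so f ≈ 17.3 / 4.20252 ≈ 4.1166 mm.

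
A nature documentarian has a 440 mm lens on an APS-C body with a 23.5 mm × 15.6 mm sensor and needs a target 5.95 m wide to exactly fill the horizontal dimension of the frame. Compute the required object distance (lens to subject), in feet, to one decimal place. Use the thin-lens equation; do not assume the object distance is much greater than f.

366.9 ft

W: 5.95 m = 5950 mm.
Magnification m = w/W = dᵢ/dₒ; combined with 1/f = 1/dₒ + 1/dᵢ this gives dₒ = f·(1 + W/w).
dₒ = 440 mm × (1 + 5950/23.5) = 440 × 254.1915 ≈ 111844.255 mm = 111844.255/304.8 ft = 366.943 ft.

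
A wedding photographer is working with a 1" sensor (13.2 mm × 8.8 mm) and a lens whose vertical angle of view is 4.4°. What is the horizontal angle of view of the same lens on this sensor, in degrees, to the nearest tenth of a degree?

6.6°

From the vertical AOV: f = 8.8 / (2·tan(2.2°)) = 8.8 / 0.07683 ≈ 114.5352 mm.
Horizontal AOV = 2·arctan(13.2 / (2 × 114.5352)) = 2·arctan(0.05762) ≈ 6.5960°.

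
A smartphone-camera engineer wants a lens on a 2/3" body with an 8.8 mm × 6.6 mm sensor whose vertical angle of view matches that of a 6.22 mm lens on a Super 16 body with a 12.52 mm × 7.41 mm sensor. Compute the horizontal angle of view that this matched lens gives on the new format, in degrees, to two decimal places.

76.91°

Equal vertical AOV ⇒ f₂ = f₁ · 6.6/7.41 = 6.22 × 0.89069 ≈ 5.5401 mm.
Horizontal AOV on the new format = 2·arctan(8.8 / (2 × 5.5401)) = 2·arctan(0.79421) ≈ 76.9141°.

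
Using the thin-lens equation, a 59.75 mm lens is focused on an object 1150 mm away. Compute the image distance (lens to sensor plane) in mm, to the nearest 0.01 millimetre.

63.02 mm

1/dᵢ = 1/f − 1/dₒ = 1/59.75 − 1/1150 = 0.0158668 mm⁻¹.
dᵢ = 1/0.0158668 ≈ 63.0245 mm.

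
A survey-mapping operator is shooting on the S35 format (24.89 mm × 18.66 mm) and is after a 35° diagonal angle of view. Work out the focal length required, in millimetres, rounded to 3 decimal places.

49.331 mm

Sensor diagonal = √(24.89² + 18.66²) = √967.7077 ≈ 31.1080 mm.
From α = 2·arctan(d/2f) we get f = d / (2·tan(α/2)).
With d = 31.1080 mm and α/2 = 17.5°, tan(α/2) ≈ 0.31530, so f ≈ 31.1080 / 0.63060 ≈ 49.3310 mm.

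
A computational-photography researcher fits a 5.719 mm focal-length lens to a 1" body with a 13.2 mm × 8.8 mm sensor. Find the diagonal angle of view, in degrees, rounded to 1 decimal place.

108.4°

Sensor diagonal = √(13.2² + 8.8²) = √251.6800 ≈ 15.8644 mm.
Angle of view α = 2·arctan(d/2f) with d = 15.8644 mm and f = 5.719 mm.
d/2f = 1.38699; arctan(1.38699) ≈ 54.2090°, so α ≈ 108.4180°.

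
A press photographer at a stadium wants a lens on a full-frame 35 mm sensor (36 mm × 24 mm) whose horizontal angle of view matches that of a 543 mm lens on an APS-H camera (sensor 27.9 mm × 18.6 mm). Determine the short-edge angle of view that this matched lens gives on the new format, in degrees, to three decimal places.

Equal horizontal AOV ⇒ f₂ = f₁ · 36/27.9 = 543 × 1.29032 ≈ 700.6452 mm.
Short-edge AOV on the new format = 2·arctan(24 / (2 × 700.6452)) = 2·arctan(0.01713) ≈ 1.9624°.

1.962°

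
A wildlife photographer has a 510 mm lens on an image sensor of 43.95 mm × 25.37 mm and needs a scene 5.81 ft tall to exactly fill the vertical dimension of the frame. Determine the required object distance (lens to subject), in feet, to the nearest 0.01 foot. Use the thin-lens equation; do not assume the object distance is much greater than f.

118.47 ft

W: 5.81 ft × 304.8 mm/ft = 1770.89 mm.
Magnification m = h/W = dᵢ/dₒ; combined with 1/f = 1/dₒ + 1/dᵢ this gives dₒ = f·(1 + W/h).
dₒ = 510 mm × (1 + 1770.89/25.37) = 510 × 70.8024 ≈ 36109.245 mm = 36109.245/304.8 ft = 118.469 ft.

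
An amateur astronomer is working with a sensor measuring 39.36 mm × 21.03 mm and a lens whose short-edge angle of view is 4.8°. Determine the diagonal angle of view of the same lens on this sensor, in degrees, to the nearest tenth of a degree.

From the short-edge AOV: f = 21.03 / (2·tan(2.4°)) = 21.03 / 0.08382 ≈ 250.8803 mm.
Sensor diagonal = √(39.36² + 21.03²) = √1991.4705 ≈ 44.6259 mm.
Diagonal AOV = 2·arctan(44.6259 / (2 × 250.8803)) = 2·arctan(0.08894) ≈ 10.1649°.

10.2°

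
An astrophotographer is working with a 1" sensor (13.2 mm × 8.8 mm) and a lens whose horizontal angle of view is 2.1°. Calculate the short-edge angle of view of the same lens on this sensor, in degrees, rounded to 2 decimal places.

From the horizontal AOV: f = 13.2 / (2·tan(1.05°)) = 13.2 / 0.03666 ≈ 360.1046 mm.
Short-edge AOV = 2·arctan(8.8 / (2 × 360.1046)) = 2·arctan(0.01222) ≈ 1.4001°.

1.40°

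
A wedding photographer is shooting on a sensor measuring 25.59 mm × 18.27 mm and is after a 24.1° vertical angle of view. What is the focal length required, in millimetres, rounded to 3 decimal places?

From α = 2·arctan(h/2f) we get f = h / (2·tan(α/2)).
With h = 18.27 mm and α/2 = 12.05°, tan(α/2) ≈ 0.21347, so f ≈ 18.27 / 0.42694 ≈ 42.7931 mm.

42.793 mm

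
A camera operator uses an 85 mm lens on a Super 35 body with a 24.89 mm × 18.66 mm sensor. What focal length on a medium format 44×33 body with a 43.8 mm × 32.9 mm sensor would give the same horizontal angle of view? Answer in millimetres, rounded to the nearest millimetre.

150 mm

Equal angle of view means equal width/f ratio, so f₂ = f₁ · (width₂/width₁) = 85 × 43.8/24.89.
f₂ = 85 × 1.75974 ≈ 149.578 mm.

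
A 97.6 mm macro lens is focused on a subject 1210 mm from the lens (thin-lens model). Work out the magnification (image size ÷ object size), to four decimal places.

0.0877×

Thin lens: 1/f = 1/dₒ + 1/dᵢ → 1/dᵢ = 1/97.6 − 1/1210 = 0.0094195 mm⁻¹, so dᵢ ≈ 106.1633 mm.
Magnification m = dᵢ/dₒ = 106.1633/1210 ≈ 0.08774.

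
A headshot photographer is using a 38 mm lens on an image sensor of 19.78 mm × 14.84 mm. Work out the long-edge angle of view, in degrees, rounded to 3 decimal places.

Angle of view α = 2·arctan(w/2f) with w = 19.78 mm and f = 38 mm.
w/2f = 0.26026; arctan(0.26026) ≈ 14.5883°, so α ≈ 29.1767°.

29.177°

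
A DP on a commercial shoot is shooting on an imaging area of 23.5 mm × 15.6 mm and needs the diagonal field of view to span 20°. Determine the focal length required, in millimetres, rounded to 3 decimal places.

79.984 mm

Sensor diagonal = √(23.5² + 15.6²) = √795.6100 ≈ 28.2066 mm.
From α = 2·arctan(d/2f) we get f = d / (2·tan(α/2)).
With d = 28.2066 mm and α/2 = 10°, tan(α/2) ≈ 0.17633, so f ≈ 28.2066 / 0.35265 ≈ 79.9837 mm.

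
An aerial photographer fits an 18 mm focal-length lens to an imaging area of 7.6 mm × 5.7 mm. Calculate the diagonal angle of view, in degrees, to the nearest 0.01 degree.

Sensor diagonal = √(7.6² + 5.7²) = √90.2500 ≈ 9.5000 mm.
Angle of view α = 2·arctan(d/2f) with d = 9.5000 mm and f = 18 mm.
d/2f = 0.26389; arctan(0.26389) ≈ 14.7827°, so α ≈ 29.5655°.

29.57°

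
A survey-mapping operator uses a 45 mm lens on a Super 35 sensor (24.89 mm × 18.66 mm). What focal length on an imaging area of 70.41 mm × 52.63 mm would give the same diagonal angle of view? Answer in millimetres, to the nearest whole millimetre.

Sensor diagonal = √(24.89² + 18.66²) = √967.7077 ≈ 31.1080 mm.
Sensor diagonal = √(70.41² + 52.63²) = √7727.4850 ≈ 87.9061 mm.
Equal angle of view means equal diagonal/f ratio, so f₂ = f₁ · (diagonal₂/diagonal₁) = 45 × 87.9061/31.1080.
f₂ = 45 × 2.82584 ≈ 127.163 mm.

127 mm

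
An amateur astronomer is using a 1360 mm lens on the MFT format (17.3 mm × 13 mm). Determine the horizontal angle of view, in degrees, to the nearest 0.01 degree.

Angle of view α = 2·arctan(w/2f) with w = 17.3 mm and f = 1360 mm.
w/2f = 0.00636; arctan(0.00636) ≈ 0.3644°, so α ≈ 0.7288°.

0.73°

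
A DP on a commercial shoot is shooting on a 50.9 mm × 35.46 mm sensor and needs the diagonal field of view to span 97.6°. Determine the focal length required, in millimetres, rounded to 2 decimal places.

27.15 mm

Sensor diagonal = √(50.9² + 35.46²) = √3848.2216 ≈ 62.0340 mm.
From α = 2·arctan(d/2f) we get f = d / (2·tan(α/2)).
With d = 62.0340 mm and α/2 = 48.8°, tan(α/2) ≈ 1.14229, so f ≈ 62.0340 / 2.28458 ≈ 27.1533 mm.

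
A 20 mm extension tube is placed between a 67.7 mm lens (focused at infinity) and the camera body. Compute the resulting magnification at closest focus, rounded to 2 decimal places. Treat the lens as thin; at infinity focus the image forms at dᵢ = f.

0.30×

The tube moves the image plane from f to f + e, so dᵢ = 67.7 + 20 = 87.7 mm. Focus is achieved when 1/f = 1/dₒ + 1/dᵢ, giving dₒ = 1/(1/f − 1/(f+e)).
Magnification m = dᵢ/dₒ = (f+e)·(1/f − 1/(f+e)) = e/f = 20/67.7 ≈ 0.2954.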